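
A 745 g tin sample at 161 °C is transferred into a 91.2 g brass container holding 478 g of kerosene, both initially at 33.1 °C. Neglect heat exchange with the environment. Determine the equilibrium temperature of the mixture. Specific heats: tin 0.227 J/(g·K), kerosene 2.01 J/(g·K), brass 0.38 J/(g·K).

T_f ≈ 51.7 °C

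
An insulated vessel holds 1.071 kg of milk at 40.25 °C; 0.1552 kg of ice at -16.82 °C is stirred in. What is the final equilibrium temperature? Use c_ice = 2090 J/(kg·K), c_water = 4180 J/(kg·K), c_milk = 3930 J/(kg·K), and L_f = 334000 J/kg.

T_f ≈ 23.1 °C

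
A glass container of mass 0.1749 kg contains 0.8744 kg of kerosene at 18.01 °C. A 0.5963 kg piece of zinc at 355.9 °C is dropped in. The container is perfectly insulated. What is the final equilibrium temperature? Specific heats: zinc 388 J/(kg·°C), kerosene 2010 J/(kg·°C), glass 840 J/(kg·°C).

T_f ≈ 54.6 °C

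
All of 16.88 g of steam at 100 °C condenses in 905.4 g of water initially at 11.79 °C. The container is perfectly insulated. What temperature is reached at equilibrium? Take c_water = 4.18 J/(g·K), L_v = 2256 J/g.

Taking heat into each body as positive, Σ m c ΔT = 0:
latent heat released on condensation: 16.88×2256 = 38081
  condensate cools 100→T: 16.88×4.18×(T − 100) = 70.56(T − 100)
  original water: 3784.6(T − 11.79)
3855.1 T = 38081 + 7055.8 + 44620 = 89757
T ≈ 23.28 °C (< 100 °C, so full condensation is consistent).

T_f ≈ 23.3 °C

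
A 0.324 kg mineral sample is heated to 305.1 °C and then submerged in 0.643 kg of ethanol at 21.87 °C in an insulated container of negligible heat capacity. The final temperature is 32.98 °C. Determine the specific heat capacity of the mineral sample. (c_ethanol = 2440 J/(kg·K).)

c ≈ 198 J/(kg·K)

Heat gained plus heat lost sum to zero:
0.324×c×(32.98 − 305.1) + 0.643×2440×(32.98 − 21.87) = 0
-88.17 c = -17431
c = -17431/-88.17 ≈ 197.7 J/(kg·K)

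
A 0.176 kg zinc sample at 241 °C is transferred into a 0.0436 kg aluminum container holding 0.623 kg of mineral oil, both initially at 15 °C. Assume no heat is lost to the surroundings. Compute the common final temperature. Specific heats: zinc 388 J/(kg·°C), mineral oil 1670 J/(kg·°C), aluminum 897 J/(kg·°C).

T_f ≈ 28.4 °C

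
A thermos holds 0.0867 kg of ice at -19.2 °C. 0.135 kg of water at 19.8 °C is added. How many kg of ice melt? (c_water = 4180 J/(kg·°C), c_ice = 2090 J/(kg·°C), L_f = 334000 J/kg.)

m_melted ≈ 0.023 kg

Cooling the water to 0 °C releases 0.135·4180·19.8 = 11173 J.
Of that, 0.0867·2090·19.2 = 3479.1 J goes to bring the ice to 0 °C, leaving 7694 J.
To melt every bit of ice: 0.0867·334000 = 28958 J.
That's not enough to melt it all — equilibrium is at 0 °C with ice remaining.
Mass melted = 7694/334000 ≈ 0.02304 kg.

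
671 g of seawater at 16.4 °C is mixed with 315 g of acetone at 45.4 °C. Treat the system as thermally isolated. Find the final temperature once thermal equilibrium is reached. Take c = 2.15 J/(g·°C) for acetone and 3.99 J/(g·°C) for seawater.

T_f ≈ 22.3 °C

Set heat shed by the hot body equal to heat absorbed by the cold body:
315·2.15·(45.4 − T) = 671·3.99·(T − 16.4)
677.25(45.4 − T) = 2677.3(T − 16.4)
3354.5 T = 74655  ⇒  T ≈ 22.25 °C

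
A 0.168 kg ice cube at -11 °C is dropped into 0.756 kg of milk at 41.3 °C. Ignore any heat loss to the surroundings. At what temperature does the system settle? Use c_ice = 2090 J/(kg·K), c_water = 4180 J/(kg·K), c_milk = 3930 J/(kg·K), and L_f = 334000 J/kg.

Heat gained plus heat lost sum to zero:
ice -11→0 °C: 0.168×2090×11 = 3862.3
  melt ice: 0.168×334000 = 56112
  meltwater 0→T: 0.168×4180×T = 702.24 T
  milk cools: 0.756×3930×(T − 41.3) = 2971.1(T − 41.3)
3673.3 T = 122706 − 59974 = 62731
T ≈ 17.08 °C — above 0 °C, consistent with complete melting.

T_f ≈ 17.1 °C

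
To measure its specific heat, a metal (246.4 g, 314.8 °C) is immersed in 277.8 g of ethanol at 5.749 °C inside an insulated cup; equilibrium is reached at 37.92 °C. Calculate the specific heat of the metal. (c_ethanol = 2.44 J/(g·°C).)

Let T be the final temperature. ΣQ_i = 0:
246.4·c·(37.92 − 314.8) + 277.8·2.44·(37.92 − 5.749) = 0
-68223 c = -21807
c = -21807/-68223 ≈ 0.3196 J/(g·°C)

c ≈ 0.32 J/(g·°C)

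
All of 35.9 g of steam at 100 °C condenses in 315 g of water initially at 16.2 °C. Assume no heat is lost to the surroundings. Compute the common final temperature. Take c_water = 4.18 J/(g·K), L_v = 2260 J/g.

T_f ≈ 80.1 °C

Net heat exchanged in the isolated system is zero:
condense steam: −35.9·2260 = −81134; condensed water 100 °C→T: 150.06(T − 100); water warms: 315·4.18·(T − 16.2) = 1316.7(T − 16.2)
1466.8 T = 81134 + 15006 + 21331 = 117471
T ≈ 80.09 °C, under the boiling point, so the assumption holds.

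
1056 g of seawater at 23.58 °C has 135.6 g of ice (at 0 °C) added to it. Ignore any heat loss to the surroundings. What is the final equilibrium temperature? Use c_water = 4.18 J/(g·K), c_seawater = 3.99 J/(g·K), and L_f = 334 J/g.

Energy conservation, ΣQ = 0:
fusion: m_ice L_f = 135.6×334 = 45290
  meltwater 0→T: 135.6×4.18×T = 566.81 T
  seawater cools: 1056×3.99×(T − 23.58) = 4213.4(T − 23.58)
4780.2 T = 99353 − 45290 = 54063
T ≈ 11.31 °C — above 0 °C, consistent with complete melting.

T_f ≈ 11.3 °C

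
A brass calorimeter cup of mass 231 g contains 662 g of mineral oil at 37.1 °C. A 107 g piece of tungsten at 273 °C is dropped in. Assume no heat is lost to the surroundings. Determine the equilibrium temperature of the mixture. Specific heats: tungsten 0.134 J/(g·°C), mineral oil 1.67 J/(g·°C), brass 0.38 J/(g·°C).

Conservation of energy gives ΣQ = 0:
107·0.134·(T − 273) + 662·1.67·(T − 37.1) + 231·0.38·(T − 37.1) = 0
1207.7 T = 48186
T = 48186 / 1207.7 = 39.9 °C

T_f ≈ 39.9 °C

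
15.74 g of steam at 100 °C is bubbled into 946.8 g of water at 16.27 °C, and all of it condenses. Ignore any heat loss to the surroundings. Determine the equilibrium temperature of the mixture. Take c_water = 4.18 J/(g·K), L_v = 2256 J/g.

T_f ≈ 26.5 °C

Setting the total heat transfer to zero:
condense steam: −15.74×2256 = −35509
  condensate cools 100→T: 15.74×4.18×(T − 100) = 65.79(T − 100)
  water warms: 946.8×4.18×(T − 16.27) = 3957.6(T − 16.27)
4023.4 T = 35509 + 6579.3 + 64391 = 106479
T ≈ 26.46 °C, under the boiling point, so the assumption holds.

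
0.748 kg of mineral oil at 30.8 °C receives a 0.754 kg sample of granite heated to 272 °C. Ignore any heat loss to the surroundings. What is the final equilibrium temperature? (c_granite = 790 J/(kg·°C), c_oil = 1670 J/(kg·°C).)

Setting the total heat transfer to zero:
0.754*790*(T − 272) + 0.748*1670*(T − 30.8) = 0
595.66(T − 272) + 1249.2(T − 30.8) = 0
(595.66 + 1249.2) T = 595.66*272 + 1249.2*30.8
T ≈ 108.68 °C

T_f ≈ 108.7 °C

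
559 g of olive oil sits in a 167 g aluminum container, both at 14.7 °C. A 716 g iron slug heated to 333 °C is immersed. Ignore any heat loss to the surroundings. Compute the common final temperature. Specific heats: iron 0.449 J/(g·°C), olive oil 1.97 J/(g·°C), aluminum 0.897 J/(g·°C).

T_f ≈ 79.8 °C

T_f is the heat-capacity-weighted average of the initial temperatures:
T_f = (321.48·333 + 1101.2·14.7 + 149.8·14.7) / (321.48 + 1101.2 + 149.8)
    = 125444 / 1572.5 ≈ 79.77 °C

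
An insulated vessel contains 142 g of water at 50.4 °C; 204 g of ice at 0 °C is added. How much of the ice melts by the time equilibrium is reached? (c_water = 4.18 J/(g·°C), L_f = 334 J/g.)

m_melted ≈ 89.6 g

Heat available from the water dropping to 0 °C: 142×4.18×50.4 = 29915 J.
Melting all 204 g of ice would need 204×334 = 68136 J.
Since 29915 < 68136 J, not all the ice melts; equilibrium is at 0 °C.
m_melt = 29915 / L_f = 89.57 g.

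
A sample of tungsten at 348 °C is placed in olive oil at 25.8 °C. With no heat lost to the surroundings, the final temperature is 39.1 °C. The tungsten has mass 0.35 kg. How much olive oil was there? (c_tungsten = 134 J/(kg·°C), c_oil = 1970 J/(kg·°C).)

Heat lost by the tungsten = heat gained by the oil:
0.35·134·(348 − 39.1) = m·1970·(39.1 − 25.8)
26201 m = 14487  ⇒  m ≈ 0.5529 kg

m ≈ 0.553 kg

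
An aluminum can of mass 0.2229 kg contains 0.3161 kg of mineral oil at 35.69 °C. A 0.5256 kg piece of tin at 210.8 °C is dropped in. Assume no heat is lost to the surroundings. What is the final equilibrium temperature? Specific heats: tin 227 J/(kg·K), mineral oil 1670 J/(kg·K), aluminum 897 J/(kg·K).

T_f ≈ 60.4 °C

Heat gained plus heat lost sum to zero:
0.5256×227×(T − 210.8) + 0.3161×1670×(T − 35.69) + 0.2229×897×(T − 35.69) = 0
119.31(T − 210.8) + 527.89(T − 35.69) + 199.94(T − 35.69) = 0
(119.31 + 527.89 + 199.94) T = 119.31×210.8 + 527.89×35.69 + 199.94×35.69
T ≈ 60.35 °C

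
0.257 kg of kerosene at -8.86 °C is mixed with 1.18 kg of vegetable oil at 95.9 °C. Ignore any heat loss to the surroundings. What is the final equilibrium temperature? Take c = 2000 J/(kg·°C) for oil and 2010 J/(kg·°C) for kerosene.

Conservation of energy gives ΣQ = 0:
1.18×2000×(T − 95.9) + 0.257×2010×(T − (-8.86)) = 0
2360(T − 95.9) + 516.57(T − (-8.86)) = 0
2876.6 T = 221747
T = 221747/2876.6 ≈ 77.09 °C

T_f ≈ 77.1 °C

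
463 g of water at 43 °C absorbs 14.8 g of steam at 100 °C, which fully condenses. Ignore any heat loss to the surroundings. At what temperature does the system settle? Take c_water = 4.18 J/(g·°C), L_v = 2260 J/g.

T_f ≈ 61.5 °C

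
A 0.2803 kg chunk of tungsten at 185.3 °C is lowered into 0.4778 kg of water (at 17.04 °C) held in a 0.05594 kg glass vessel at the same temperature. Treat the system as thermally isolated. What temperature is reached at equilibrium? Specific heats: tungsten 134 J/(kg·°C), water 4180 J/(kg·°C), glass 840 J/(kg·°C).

T_f ≈ 20.1 °C

Net heat exchanged in the isolated system is zero:
0.2803·134·(T − 185.3) + 0.4778·4180·(T − 17.04) + 0.05594·840·(T − 17.04) = 0
37.56(T − 185.3) + 1997.2(T − 17.04) + 46.99(T − 17.04) = 0
2081.8 T = 41793
T ≈ 20.08 °C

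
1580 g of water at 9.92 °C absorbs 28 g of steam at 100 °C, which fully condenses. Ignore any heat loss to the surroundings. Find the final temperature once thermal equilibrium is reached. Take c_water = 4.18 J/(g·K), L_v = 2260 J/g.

T_f ≈ 20.9 °C

Net heat exchanged in the isolated system is zero:
steam→water at 100 °C releases m L_v = 28×2260 = 63280; condensate cools 100→T: 28×4.18×(T − 100) = 117.04(T − 100); water warms: 1580×4.18×(T − 9.92) = 6604.4(T − 9.92)
6721.4 T = 63280 + 11704 + 65516 = 140500
T ≈ 20.90 °C, under the boiling point, so the assumption holds.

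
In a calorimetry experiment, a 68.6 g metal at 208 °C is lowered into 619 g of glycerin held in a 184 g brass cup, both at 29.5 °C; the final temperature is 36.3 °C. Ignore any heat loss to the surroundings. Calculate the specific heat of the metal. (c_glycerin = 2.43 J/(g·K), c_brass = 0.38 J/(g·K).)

Setting the total heat transfer to zero:
68.6×c×(36.3 − 208) + 619×2.43×(36.3 − 29.5) + 184×0.38×(36.3 − 29.5) = 0
-11779 c = -10704
c = -10704/-11779 ≈ 0.9087 J/(g·K)

c ≈ 0.909 J/(g·K)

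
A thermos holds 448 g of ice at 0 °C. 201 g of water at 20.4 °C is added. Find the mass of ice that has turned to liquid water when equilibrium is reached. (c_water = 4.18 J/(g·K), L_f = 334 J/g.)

Cooling the water to 0 °C releases 201·4.18·20.4 = 17140 J.
Melting all 448 g of ice would need 448·334 = 149632 J.
Since 17140 < 149632 J, not all the ice melts; equilibrium is at 0 °C.
m_melted·334 = 17140  ⇒  m_melted ≈ 51.32 g.

m_melted ≈ 51.3 g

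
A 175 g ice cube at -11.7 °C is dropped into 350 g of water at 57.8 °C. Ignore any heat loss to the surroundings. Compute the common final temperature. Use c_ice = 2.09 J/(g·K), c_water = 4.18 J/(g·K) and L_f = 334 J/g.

Heat gained plus heat lost sum to zero:
ice -11.7→0 °C: 175·2.09·11.7 = 4279.3
  fusion: m_ice L_f = 175·334 = 58450
  meltwater 0→T: 175·4.18·T = 731.5 T
  water: 1463(T − 57.8)
2194.5 T = 84561 − 62729 = 21832
T ≈ 9.95 °C — above 0 °C, consistent with complete melting.

T_f ≈ 9.9 °C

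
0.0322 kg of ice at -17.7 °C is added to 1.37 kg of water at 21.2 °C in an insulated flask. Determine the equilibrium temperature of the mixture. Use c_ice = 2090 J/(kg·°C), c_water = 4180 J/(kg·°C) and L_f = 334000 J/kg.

T_f ≈ 18.7 °C

Energy conservation, ΣQ = 0:
warm ice to 0 °C: 0.0322×2090×(0 − (-17.7)) = 1191.2; melt ice: 0.0322×334000 = 10755; warm the meltwater: 134.6 T; water cools: 1.37×4180×(T − 21.2) = 5726.6(T − 21.2)
5861.2 T = 121404 − 11946 = 109458
T ≈ 18.68 °C. Since T > 0 °C, the all-ice-melts assumption holds.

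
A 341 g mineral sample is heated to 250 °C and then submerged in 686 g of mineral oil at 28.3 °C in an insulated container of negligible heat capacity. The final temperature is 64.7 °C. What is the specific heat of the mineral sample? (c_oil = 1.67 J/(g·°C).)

c ≈ 0.66 J/(g·°C)

m_s c (T_s − T_f) = m_oil c_oil (T_f − T_0):
341·c·(250 − 64.7) = 686·1.67·(64.7 − 28.3)
63187 c = 41701  ⇒  c ≈ 0.66 J/(g·°C)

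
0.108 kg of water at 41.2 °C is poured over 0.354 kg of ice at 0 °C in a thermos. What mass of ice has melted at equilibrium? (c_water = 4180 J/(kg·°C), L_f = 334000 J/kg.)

Cooling the water to 0 °C releases 0.108·4180·41.2 = 18599 J.
Fully melting the ice requires m_ice L_f = 0.354·334000 = 118236 J.
Since 18599 < 118236 J, not all the ice melts; equilibrium is at 0 °C.
m_melt = 18599 / L_f = 0.05569 kg.

m_melted ≈ 0.0557 kg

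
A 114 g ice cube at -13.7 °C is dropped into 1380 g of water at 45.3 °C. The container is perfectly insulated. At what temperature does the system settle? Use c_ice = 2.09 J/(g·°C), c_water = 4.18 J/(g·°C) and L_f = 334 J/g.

Taking heat into each body as positive, Σ m c ΔT = 0:
warm ice to 0 °C: 114×2.09×(0 − (-13.7)) = 3264.2
  latent heat to melt: 114×334 = 38076
  warm the meltwater: 476.52 T
  water cools: 1380×4.18×(T − 45.3) = 5768.4(T − 45.3)
6244.9 T = 261309 − 41340 = 219968
T ≈ 35.22 °C (positive, so assuming full melt was valid).

T_f ≈ 35.2 °C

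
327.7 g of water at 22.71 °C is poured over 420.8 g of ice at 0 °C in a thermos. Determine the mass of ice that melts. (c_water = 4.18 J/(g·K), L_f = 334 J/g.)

Heat available from the water dropping to 0 °C: 327.7×4.18×22.71 = 31108 J.
To melt every bit of ice: 420.8×334 = 140547 J.
Since 31108 < 140547 J, not all the ice melts; equilibrium is at 0 °C.
Mass melted = 31108/334 ≈ 93.14 g.

m_melted ≈ 93.1 g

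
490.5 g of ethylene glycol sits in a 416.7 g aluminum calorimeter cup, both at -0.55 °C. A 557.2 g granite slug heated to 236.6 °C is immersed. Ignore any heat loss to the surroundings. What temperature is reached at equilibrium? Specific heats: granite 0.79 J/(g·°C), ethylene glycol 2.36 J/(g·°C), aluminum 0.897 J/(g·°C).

T_f ≈ 52.4 °C

T_f = Σ m_i c_i T_i / Σ m_i c_i:
T_f = (440.19×236.6 + 1157.6×(-0.55) + 373.78×(-0.55)) / (440.19 + 1157.6 + 373.78)
    = 103306 / 1971.5 ≈ 52.40 °C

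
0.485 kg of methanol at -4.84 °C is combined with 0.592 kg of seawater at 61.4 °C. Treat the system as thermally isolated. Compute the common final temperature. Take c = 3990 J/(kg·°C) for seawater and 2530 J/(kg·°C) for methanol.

Set heat shed by the hot body equal to heat absorbed by the cold body:
0.592·3990·(61.4 − T) = 0.485·2530·(T − (-4.84))
2362.1(61.4 − T) = 1227(T − (-4.84))
3589.1 T = 139093  ⇒  T ≈ 38.75 °C

T_f ≈ 38.8 °C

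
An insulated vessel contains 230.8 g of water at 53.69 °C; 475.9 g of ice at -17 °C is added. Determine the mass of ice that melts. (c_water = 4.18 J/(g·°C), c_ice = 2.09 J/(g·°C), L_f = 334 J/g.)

m_melted ≈ 104 g

Cooling the water to 0 °C releases 230.8·4.18·53.69 = 51797 J.
Of that, 475.9·2.09·17 = 16909 J goes to bring the ice to 0 °C, leaving 34888 J.
To melt every bit of ice: 475.9·334 = 158951 J.
Since 34888 < 158951 J, not all the ice melts; equilibrium is at 0 °C.
Mass melted = 34888/334 ≈ 104.5 g.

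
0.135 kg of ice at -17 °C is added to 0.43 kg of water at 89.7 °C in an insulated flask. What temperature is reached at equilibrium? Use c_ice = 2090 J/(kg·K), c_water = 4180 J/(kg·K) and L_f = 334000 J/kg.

T_f ≈ 47.1 °C

Heat gained plus heat lost sum to zero:
warm ice to 0 °C: 0.135·2090·(0 − (-17)) = 4796.6
  latent heat to melt: 0.135·334000 = 45090
  warm the meltwater: 564.3 T
  water cools: 0.43·4180·(T − 89.7) = 1797.4(T − 89.7)
2361.7 T = 161227 − 49887 = 111340
T ≈ 47.14 °C (positive, so assuming full melt was valid).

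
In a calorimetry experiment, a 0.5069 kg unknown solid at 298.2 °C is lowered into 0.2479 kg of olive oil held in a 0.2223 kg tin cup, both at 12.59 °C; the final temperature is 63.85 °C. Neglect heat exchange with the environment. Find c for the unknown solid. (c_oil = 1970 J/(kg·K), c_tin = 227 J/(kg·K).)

Setting the total heat transfer to zero:
0.5069×c×(63.85 − 298.2) + 0.2479×1970×(63.85 − 12.59) + 0.2223×227×(63.85 − 12.59) = 0
-118.79 c = -27620
c = -27620/-118.79 ≈ 232.5 J/(kg·K)

c ≈ 233 J/(kg·K)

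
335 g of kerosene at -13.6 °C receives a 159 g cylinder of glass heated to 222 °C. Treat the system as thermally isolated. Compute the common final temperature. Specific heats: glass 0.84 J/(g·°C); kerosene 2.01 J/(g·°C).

T_f ≈ 25.4 °C

T_f is the heat-capacity-weighted average of the initial temperatures:
T_f = (133.56·222 + 673.35·(-13.6)) / (133.56 + 673.35)
    = 20493 / 806.91 ≈ 25.40 °C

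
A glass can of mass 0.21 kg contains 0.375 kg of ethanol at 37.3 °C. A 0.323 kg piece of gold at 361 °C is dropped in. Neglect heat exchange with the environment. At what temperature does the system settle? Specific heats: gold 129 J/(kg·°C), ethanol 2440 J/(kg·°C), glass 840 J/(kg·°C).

T_f ≈ 49.2 °C

Heat gained plus heat lost sum to zero:
0.323*129*(T − 361) + 0.375*2440*(T − 37.3) + 0.21*840*(T − 37.3) = 0
(41.67 + 915 + 176.4) T = 41.67*361 + 915*37.3 + 176.4*37.3
T = 55751/1133.1 ≈ 49.20 °C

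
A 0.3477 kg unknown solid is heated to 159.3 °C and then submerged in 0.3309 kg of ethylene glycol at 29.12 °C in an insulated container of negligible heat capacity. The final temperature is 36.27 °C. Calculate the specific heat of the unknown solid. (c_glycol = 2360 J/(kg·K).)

c ≈ 131 J/(kg·K)

Taking heat into each body as positive, Σ m c ΔT = 0:
0.3477·c·(36.27 − 159.3) + 0.3309·2360·(36.27 − 29.12) = 0
-42.78 c = -5583.6
c = -5583.6/-42.78 ≈ 130.5 J/(kg·K)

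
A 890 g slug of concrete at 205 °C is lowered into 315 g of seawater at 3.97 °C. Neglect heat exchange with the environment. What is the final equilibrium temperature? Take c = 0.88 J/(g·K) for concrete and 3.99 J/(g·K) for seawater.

T_f ≈ 81.1 °C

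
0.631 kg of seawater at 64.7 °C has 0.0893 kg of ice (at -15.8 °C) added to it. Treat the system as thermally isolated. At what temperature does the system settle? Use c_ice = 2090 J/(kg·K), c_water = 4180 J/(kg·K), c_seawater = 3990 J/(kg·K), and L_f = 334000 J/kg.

T_f ≈ 45.0 °C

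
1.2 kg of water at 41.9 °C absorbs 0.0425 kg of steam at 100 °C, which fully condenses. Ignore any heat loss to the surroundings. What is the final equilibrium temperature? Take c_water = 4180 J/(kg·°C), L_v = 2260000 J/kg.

T_f ≈ 62.4 °C

Net heat exchanged in the isolated system is zero:
condense steam: −0.0425×2260000 = −96050
  condensed water 100 °C→T: 177.65(T − 100)
  water warms: 1.2×4180×(T − 41.9) = 5016(T − 41.9)
5193.6 T = 96050 + 17765 + 210170 = 323985
T ≈ 62.38 °C (< 100 °C, so full condensation is consistent).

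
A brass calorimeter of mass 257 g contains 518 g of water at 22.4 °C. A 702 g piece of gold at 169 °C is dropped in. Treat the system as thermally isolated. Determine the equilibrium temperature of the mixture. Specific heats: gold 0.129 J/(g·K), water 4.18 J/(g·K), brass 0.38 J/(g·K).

T_f ≈ 28.0 °C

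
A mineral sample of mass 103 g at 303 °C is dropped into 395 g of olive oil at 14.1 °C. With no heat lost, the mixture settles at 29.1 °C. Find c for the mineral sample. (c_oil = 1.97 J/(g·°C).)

Heat gained plus heat lost sum to zero:
103×c×(29.1 − 303) + 395×1.97×(29.1 − 14.1) = 0
-28212 c = -11672
c = -11672/-28212 ≈ 0.4137 J/(g·°C)

c ≈ 0.414 J/(g·°C)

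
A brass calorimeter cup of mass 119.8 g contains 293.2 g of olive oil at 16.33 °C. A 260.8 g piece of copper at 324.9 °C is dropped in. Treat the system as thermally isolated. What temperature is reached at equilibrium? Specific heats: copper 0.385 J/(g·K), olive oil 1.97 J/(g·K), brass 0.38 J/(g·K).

With ΣQ=0 the equilibrium temperature is the m·c-weighted mean:
T_f = (100.41·324.9 + 577.6·16.33 + 45.52·16.33) / (100.41 + 577.6 + 45.52)
    = 42798 / 723.54 ≈ 59.15 °C

T_f ≈ 59.2 °C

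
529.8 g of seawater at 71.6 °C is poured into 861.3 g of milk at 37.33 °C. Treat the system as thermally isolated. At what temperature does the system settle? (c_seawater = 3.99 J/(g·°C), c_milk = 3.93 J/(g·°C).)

Heat lost by the seawater equals heat gained by the milk:
529.8*3.99*(71.6 − T) = 861.3*3.93*(T − 37.33)
2113.9(71.6 − T) = 3384.9(T − 37.33)
5498.8 T = 277714  ⇒  T ≈ 50.50 °C

T_f ≈ 50.5 °C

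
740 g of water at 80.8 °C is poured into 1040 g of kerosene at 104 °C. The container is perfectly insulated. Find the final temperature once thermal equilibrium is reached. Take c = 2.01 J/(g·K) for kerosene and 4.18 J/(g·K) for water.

|Q_kerosene| = |Q_water|:
1040×2.01×(104 − T) = 740×4.18×(T − 80.8)
2090.4(104 − T) = 3093.2(T − 80.8)
5183.6 T = 467332  ⇒  T ≈ 90.16 °C

T_f ≈ 90.2 °C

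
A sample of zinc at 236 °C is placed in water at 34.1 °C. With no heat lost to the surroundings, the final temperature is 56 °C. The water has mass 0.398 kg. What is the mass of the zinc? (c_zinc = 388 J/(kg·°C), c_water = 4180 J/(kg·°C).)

Energy conservation, ΣQ = 0:
m×388×(56 − 236) + 0.398×4180×(56 − 34.1) = 0
-69840 m = -36434
m = -36434/-69840 ≈ 0.5217 kg

m ≈ 0.522 kg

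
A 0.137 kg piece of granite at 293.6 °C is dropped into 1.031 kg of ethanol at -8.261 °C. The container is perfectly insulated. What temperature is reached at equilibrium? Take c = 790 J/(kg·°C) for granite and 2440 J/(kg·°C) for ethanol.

T_f ≈ 4.2 °C

Setting the total heat transfer to zero:
0.137×790×(T − 293.6) + 1.031×2440×(T − (-8.261)) = 0
(108.23 + 2515.6) T = 108.23×293.6 + 2515.6×(-8.261)
T = 10995/2623.9 ≈ 4.19 °C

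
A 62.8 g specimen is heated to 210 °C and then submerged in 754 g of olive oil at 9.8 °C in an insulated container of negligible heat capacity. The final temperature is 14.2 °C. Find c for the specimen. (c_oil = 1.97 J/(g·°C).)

c ≈ 0.532 J/(g·°C)

Setting the total heat transfer to zero:
62.8×c×(14.2 − 210) + 754×1.97×(14.2 − 9.8) = 0
-12296 c = -6535.7
c = -6535.7/-12296 ≈ 0.5315 J/(g·°C)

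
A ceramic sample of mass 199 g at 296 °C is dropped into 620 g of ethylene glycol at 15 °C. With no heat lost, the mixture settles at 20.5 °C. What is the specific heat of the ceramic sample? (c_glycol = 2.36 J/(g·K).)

Net heat exchanged in the isolated system is zero:
199×c×(20.5 − 296) + 620×2.36×(20.5 − 15) = 0
-54824 c = -8047.6
c = -8047.6/-54824 ≈ 0.1468 J/(g·K)

c ≈ 0.147 J/(g·K)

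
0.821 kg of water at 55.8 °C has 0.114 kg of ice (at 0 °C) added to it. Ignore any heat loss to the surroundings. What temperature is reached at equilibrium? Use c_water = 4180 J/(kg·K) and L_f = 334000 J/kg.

T_f ≈ 39.3 °C

Energy conservation, ΣQ = 0:
fusion: m_ice L_f = 0.114×334000 = 38076; meltwater 0→T: 0.114×4180×T = 476.52 T; water cools: 0.821×4180×(T − 55.8) = 3431.8(T − 55.8)
3908.3 T = 191493 − 38076 = 153417
T ≈ 39.25 °C — above 0 °C, consistent with complete melting.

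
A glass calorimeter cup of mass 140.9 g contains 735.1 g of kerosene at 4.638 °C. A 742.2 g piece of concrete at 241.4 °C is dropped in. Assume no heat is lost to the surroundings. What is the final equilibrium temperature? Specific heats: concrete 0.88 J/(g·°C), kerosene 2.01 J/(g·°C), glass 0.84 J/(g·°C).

Setting the total heat transfer to zero:
742.2·0.88·(T − 241.4) + 735.1·2.01·(T − 4.638) + 140.9·0.84·(T − 4.638) = 0
(653.14 + 1477.6 + 118.36) T = 653.14·241.4 + 1477.6·4.638 + 118.36·4.638
T = 165069/2249 ≈ 73.40 °C

T_f ≈ 73.4 °C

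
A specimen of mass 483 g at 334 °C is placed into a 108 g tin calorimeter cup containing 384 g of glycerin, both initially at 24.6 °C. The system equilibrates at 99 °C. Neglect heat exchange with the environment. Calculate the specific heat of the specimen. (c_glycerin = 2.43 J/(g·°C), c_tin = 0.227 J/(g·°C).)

Conservation of energy gives ΣQ = 0:
483·c·(99 − 334) + 384·2.43·(99 − 24.6) + 108·0.227·(99 − 24.6) = 0
-113505 c = -71248
c = -71248/-113505 ≈ 0.6277 J/(g·°C)

c ≈ 0.628 J/(g·°C)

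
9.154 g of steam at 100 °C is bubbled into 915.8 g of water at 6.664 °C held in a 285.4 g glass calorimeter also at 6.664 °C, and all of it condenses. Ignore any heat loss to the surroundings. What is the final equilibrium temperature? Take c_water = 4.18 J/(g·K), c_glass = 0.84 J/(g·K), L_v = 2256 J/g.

T_f ≈ 12.6 °C

Heat gained plus heat lost sum to zero:
condense steam: −9.154×2256 = −20651
  condensate cools 100→T: 9.154×4.18×(T − 100) = 38.26(T − 100)
  water warms: 915.8×4.18×(T − 6.664) = 3828(T − 6.664)
  cup: 239.74(T − 6.664)
4106 T = 20651 + 3826.4 + 27108 = 51585
T ≈ 12.56 °C, under the boiling point, so the assumption holds.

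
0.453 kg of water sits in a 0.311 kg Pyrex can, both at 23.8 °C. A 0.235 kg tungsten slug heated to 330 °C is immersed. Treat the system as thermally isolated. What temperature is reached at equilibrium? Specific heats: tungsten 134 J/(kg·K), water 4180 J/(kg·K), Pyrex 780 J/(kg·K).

T_f ≈ 28.2 °C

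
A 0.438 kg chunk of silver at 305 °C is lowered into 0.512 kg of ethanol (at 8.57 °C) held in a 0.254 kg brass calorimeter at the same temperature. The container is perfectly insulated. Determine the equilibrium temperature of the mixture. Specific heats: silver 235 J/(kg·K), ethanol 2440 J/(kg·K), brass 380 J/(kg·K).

Net heat exchanged in the isolated system is zero:
0.438*235*(T − 305) + 0.512*2440*(T − 8.57) + 0.254*380*(T − 8.57) = 0
1448.7 T = 42927
T = 42927/1448.7 ≈ 29.63 °C

T_f ≈ 29.6 °C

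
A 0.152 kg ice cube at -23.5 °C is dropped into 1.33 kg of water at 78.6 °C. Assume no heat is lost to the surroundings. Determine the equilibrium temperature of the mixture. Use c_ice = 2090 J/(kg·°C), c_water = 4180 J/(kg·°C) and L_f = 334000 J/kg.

T_f ≈ 61.1 °C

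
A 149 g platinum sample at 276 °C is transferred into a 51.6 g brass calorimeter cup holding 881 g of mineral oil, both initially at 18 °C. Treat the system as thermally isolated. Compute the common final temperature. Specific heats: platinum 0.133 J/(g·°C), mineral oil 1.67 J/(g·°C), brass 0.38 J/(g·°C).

T_f ≈ 21.4 °C

Conservation of energy gives ΣQ = 0:
149·0.133·(T − 276) + 881·1.67·(T − 18) + 51.6·0.38·(T − 18) = 0
1510.7 T = 32305
T ≈ 21.38 °C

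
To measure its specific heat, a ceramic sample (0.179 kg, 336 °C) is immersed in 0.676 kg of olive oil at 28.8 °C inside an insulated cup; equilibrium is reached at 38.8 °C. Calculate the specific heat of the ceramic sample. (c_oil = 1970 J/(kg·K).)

c ≈ 250 J/(kg·K)

Setting the total heat transfer to zero:
0.179·c·(38.8 − 336) + 0.676·1970·(38.8 − 28.8) = 0
-53.2 c = -13317
c = -13317/-53.2 ≈ 250.3 J/(kg·K)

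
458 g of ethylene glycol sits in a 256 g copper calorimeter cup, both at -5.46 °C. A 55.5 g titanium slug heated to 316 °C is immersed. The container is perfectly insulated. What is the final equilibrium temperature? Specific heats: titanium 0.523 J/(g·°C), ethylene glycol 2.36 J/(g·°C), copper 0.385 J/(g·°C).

Conservation of energy gives ΣQ = 0:
55.5·0.523·(T − 316) + 458·2.36·(T − (-5.46)) + 256·0.385·(T − (-5.46)) = 0
1208.5 T = 2732.6
T ≈ 2.26 °C

T_f ≈ 2.3 °C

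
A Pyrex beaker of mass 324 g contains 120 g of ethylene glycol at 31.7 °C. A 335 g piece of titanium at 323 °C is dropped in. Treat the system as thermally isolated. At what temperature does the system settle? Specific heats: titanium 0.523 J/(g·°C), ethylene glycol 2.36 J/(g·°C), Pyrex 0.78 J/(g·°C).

Net heat exchanged in the isolated system is zero:
335*0.523*(T − 323) + 120*2.36*(T − 31.7) + 324*0.78*(T − 31.7) = 0
(175.21 + 283.2 + 252.72) T = 175.21*323 + 283.2*31.7 + 252.72*31.7
T = 73580 / 711.12 = 103 °C

T_f ≈ 103.5 °C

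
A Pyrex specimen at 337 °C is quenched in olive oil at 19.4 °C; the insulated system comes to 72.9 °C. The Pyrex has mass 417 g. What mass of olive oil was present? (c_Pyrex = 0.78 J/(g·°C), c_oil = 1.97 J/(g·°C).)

m ≈ 815 g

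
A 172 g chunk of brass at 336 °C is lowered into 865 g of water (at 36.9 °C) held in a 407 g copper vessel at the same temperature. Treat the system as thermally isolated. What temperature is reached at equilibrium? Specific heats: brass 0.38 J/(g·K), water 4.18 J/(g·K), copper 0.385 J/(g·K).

Energy conservation, ΣQ = 0:
172×0.38×(T − 336) + 865×4.18×(T − 36.9) + 407×0.385×(T − 36.9) = 0
65.36(T − 336) + 3615.7(T − 36.9) + 156.69(T − 36.9) = 0
3837.8 T = 161162
T = 161162 / 3837.8 = 42 °C

T_f ≈ 42.0 °C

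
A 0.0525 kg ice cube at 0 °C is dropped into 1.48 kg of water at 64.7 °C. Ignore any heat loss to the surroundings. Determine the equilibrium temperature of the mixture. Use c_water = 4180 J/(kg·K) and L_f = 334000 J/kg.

T_f ≈ 59.7 °C

Conservation of energy gives ΣQ = 0:
fusion: m_ice L_f = 0.0525·334000 = 17535; warm the meltwater: 219.45 T; water: 6186.4(T − 64.7)
6405.8 T = 400260 − 17535 = 382725
T ≈ 59.75 °C (positive, so assuming full melt was valid).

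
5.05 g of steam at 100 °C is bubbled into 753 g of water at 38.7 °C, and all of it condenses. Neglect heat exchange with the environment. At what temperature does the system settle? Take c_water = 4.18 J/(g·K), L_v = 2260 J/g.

Energy balance with sensible and latent terms:
latent heat released on condensation: 5.05×2260 = 11413; condensate cools 100→T: 5.05×4.18×(T − 100) = 21.11(T − 100); original water: 3147.5(T − 38.7)
3168.6 T = 11413 + 2110.9 + 121810 = 135334
T ≈ 42.71 °C, under the boiling point, so the assumption holds.

T_f ≈ 42.7 °C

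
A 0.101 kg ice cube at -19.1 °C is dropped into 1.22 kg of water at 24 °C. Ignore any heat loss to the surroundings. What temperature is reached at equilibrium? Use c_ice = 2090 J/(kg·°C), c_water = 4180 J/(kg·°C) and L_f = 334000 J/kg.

Heat gained plus heat lost sum to zero:
ice -19.1→0 °C: 0.101×2090×19.1 = 4031.8
  melt ice: 0.101×334000 = 33734
  warm the meltwater: 422.18 T
  water: 5099.6(T − 24)
5521.8 T = 122390 − 37766 = 84625
T ≈ 15.33 °C — above 0 °C, consistent with complete melting.

T_f ≈ 15.3 °C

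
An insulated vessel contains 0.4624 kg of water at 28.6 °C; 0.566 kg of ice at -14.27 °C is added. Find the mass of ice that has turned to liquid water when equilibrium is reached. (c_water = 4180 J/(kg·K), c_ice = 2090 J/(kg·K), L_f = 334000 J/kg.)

m_melted ≈ 0.115 kg

Heat available from the water dropping to 0 °C: 0.4624×4180×28.6 = 55279 J.
Warming the ice to 0 °C takes 0.566×2090×14.27 = 16881 J, leaving 38398 J for melting.
To melt every bit of ice: 0.566×334000 = 189044 J.
That's not enough to melt it all — equilibrium is at 0 °C with ice remaining.
m_melt = 38398 / L_f = 0.115 kg.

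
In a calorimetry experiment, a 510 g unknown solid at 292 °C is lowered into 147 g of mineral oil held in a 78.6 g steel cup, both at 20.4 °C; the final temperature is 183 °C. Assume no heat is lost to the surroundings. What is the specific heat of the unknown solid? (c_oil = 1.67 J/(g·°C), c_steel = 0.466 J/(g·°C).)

c ≈ 0.825 J/(g·°C)

Net heat exchanged in the isolated system is zero:
510·c·(183 − 292) + 147·1.67·(183 − 20.4) + 78.6·0.466·(183 − 20.4) = 0
-55590 c = -45872
c = -45872/-55590 ≈ 0.8252 J/(g·°C)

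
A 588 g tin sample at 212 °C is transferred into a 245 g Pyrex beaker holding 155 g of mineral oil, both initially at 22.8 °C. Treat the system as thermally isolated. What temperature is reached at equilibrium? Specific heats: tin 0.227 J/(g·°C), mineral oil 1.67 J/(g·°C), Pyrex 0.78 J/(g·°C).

T_f ≈ 66.1 °C

Let T be the final temperature. ΣQ_i = 0:
588×0.227×(T − 212) + 155×1.67×(T − 22.8) + 245×0.78×(T − 22.8) = 0
(133.48 + 258.85 + 191.1) T = 133.48×212 + 258.85×22.8 + 191.1×22.8
T = 38556 / 583.43 = 66.1 °C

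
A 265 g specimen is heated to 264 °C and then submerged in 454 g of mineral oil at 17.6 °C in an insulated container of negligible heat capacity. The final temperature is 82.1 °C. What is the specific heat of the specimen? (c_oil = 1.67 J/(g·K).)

Setting the total heat transfer to zero:
265·c·(82.1 − 264) + 454·1.67·(82.1 − 17.6) = 0
-48204 c = -48903
c = -48903/-48204 ≈ 1.015 J/(g·K)

c ≈ 1.01 J/(g·K)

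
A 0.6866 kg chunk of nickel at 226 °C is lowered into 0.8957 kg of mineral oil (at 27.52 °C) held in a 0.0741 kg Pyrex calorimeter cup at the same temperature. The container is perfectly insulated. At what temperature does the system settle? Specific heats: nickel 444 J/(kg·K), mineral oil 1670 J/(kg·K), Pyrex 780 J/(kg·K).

Conservation of energy gives ΣQ = 0:
0.6866*444*(T − 226) + 0.8957*1670*(T − 27.52) + 0.0741*780*(T − 27.52) = 0
(304.85 + 1495.8 + 57.8) T = 304.85*226 + 1495.8*27.52 + 57.8*27.52
T ≈ 60.08 °C

T_f ≈ 60.1 °C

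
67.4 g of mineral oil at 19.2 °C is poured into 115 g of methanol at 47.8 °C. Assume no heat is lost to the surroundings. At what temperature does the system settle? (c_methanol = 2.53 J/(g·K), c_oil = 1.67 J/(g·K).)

T_f ≈ 39.8 °C

|Q_methanol| = |Q_oil|:
115×2.53×(47.8 − T) = 67.4×1.67×(T − 19.2)
290.95(47.8 − T) = 112.56(T − 19.2)
403.51 T = 16069  ⇒  T ≈ 39.82 °C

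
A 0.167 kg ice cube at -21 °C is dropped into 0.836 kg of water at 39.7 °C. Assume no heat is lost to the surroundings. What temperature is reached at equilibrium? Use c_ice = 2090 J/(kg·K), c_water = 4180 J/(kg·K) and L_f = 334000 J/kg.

T_f ≈ 18.0 °C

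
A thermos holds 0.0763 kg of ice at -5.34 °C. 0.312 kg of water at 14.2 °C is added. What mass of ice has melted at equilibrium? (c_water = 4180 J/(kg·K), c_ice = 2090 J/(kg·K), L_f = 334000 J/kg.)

m_melted ≈ 0.0529 kg

Cooling the water to 0 °C releases 0.312·4180·14.2 = 18519 J.
Of that, 0.0763·2090·5.34 = 851.55 J goes to bring the ice to 0 °C, leaving 17668 J.
Melting all 0.0763 kg of ice would need 0.0763·334000 = 25484 J.
17668 J < 25484 J, so only part of the ice melts and the system sits at 0 °C.
Mass melted = 17668/334000 ≈ 0.0529 kg.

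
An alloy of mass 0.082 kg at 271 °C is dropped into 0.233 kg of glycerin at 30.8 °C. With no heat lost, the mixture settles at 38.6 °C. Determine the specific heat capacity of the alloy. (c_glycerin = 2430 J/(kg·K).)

Heat lost by the alloy = heat gained by the glycerin:
0.082×c×(271 − 38.6) = 0.233×2430×(38.6 − 30.8)
19.06 c = 4416.3  ⇒  c ≈ 231.7 J/(kg·K)

c ≈ 232 J/(kg·K)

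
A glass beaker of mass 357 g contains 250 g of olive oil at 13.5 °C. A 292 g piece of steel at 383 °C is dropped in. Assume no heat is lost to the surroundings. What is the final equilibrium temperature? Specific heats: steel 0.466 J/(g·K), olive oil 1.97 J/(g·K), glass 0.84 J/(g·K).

T_f ≈ 67.7 °C

T_f is the heat-capacity-weighted average of the initial temperatures:
T_f = (136.07×383 + 492.5×13.5 + 299.88×13.5) / (136.07 + 492.5 + 299.88)
    = 62813 / 928.45 ≈ 67.65 °C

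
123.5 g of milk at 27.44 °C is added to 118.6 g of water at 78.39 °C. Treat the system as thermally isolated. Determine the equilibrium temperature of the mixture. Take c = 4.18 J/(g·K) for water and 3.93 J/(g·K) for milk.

T_f ≈ 53.2 °C

T_f = Σ m_i c_i T_i / Σ m_i c_i:
T_f = (495.75×78.39 + 485.36×27.44) / (495.75 + 485.36)
    = 52180 / 981.1 ≈ 53.18 °C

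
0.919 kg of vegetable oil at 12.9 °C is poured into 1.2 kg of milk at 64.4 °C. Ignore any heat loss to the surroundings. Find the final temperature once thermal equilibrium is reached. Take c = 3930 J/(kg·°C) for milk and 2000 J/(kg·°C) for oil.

T_f ≈ 50.0 °C

Heat lost by the milk equals heat gained by the oil:
1.2*3930*(64.4 − T) = 0.919*2000*(T − 12.9)
4716(64.4 − T) = 1838(T − 12.9)
6554 T = 327421  ⇒  T ≈ 49.96 °C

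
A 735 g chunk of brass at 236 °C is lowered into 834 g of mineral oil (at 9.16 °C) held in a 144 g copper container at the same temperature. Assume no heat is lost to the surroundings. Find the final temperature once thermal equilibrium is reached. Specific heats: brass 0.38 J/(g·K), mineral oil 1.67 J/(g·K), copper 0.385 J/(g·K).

Conservation of energy gives ΣQ = 0:
735×0.38×(T − 236) + 834×1.67×(T − 9.16) + 144×0.385×(T − 9.16) = 0
(279.3 + 1392.8 + 55.44) T = 279.3×236 + 1392.8×9.16 + 55.44×9.16
T ≈ 45.83 °C

T_f ≈ 45.8 °C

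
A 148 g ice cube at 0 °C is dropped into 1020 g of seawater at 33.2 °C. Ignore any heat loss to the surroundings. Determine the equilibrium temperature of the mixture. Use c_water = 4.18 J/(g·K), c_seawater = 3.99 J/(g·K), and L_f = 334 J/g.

Let T be the final temperature. ΣQ_i = 0:
melt ice: 148×334 = 49432; warm the meltwater: 618.64 T; seawater: 4069.8(T − 33.2)
4688.4 T = 135117 − 49432 = 85685
T ≈ 18.28 °C — above 0 °C, consistent with complete melting.

T_f ≈ 18.3 °C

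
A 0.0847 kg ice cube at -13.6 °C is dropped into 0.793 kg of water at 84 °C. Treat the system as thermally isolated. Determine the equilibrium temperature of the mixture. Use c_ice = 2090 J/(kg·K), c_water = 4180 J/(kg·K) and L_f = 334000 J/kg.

Conservation of energy gives ΣQ = 0:
warm ice to 0 °C: 0.0847×2090×(0 − (-13.6)) = 2407.5; latent heat to melt: 0.0847×334000 = 28290; meltwater 0→T: 0.0847×4180×T = 354.05 T; water cools: 0.793×4180×(T − 84) = 3314.7(T − 84)
3668.8 T = 278438 − 30697 = 247741
T ≈ 67.53 °C. Since T > 0 °C, the all-ice-melts assumption holds.

T_f ≈ 67.5 °C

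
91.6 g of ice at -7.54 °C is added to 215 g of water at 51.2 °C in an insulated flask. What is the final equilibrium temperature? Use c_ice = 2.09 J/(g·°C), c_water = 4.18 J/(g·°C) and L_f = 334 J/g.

T_f ≈ 10.9 °C

Net heat exchanged in the isolated system is zero:
ice -7.54→0 °C: 91.6×2.09×7.54 = 1443.5
  latent heat to melt: 91.6×334 = 30594
  warm the meltwater: 382.89 T
  water cools: 215×4.18×(T − 51.2) = 898.7(T − 51.2)
1281.6 T = 46013 − 32038 = 13976
T ≈ 10.90 °C (positive, so assuming full melt was valid).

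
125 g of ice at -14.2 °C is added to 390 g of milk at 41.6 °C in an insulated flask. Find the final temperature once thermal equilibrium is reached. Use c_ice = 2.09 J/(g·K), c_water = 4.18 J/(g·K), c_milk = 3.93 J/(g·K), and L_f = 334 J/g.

T_f ≈ 8.9 °C

Sum of m c ΔT and latent-heat terms is zero:
ice -14.2→0 °C: 125·2.09·14.2 = 3709.8
  fusion: m_ice L_f = 125·334 = 41750
  warm the meltwater: 522.5 T
  milk cools: 390·3.93·(T − 41.6) = 1532.7(T − 41.6)
2055.2 T = 63760 − 45460 = 18301
T ≈ 8.90 °C (positive, so assuming full melt was valid).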